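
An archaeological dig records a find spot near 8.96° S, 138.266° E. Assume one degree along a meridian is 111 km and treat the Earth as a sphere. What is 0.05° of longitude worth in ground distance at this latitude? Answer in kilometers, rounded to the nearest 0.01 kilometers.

5.48 kilometers

At 8.96° a degree of longitude is 111000 × cos 8.96° ≈ 109646 m, so 0.05° corresponds to 5482.28 m.
That is 5482.28 m = 5.4823 km.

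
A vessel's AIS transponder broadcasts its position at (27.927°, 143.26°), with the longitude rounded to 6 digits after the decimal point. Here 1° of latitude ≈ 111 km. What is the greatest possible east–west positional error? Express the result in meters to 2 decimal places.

0.05 meters

Rounding to 6 decimal places leaves the longitude within ±5e-07° of the true value.
Parallels shrink by cos φ, so at 27.927° a degree of longitude is 111000 × 0.8835 ≈ 98073.5 m.
So at most 5e-07° × 98073.5 ≈ 0.0490367 m east–west.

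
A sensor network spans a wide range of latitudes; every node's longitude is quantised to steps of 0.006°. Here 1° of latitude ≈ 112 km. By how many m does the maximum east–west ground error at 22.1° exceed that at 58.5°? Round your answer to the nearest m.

With a 0.006° grid the true value lies within half a step, ±0.006°/2 = ±0.003°, of the stored one.
At 22.1°: 0.003° × 112000 × cos 22.1° = 0.003 × 112000 × 0.9265 ≈ 311.31 m.
At 58.5°: 0.003° × 112000 × cos 58.5° = 0.003 × 112000 × 0.5225 ≈ 175.56 m.
So the lower-latitude error exceeds the higher by 311.31 − 175.56 = 135.75 m.

136 m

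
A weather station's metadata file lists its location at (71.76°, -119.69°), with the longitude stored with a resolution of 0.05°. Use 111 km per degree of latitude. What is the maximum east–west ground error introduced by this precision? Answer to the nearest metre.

With a 0.05° grid the true value lies within half a step, ±0.05°/2 = ±0.025°, of the stored one.
Parallels shrink by cos φ, so at 71.76° a degree of longitude is 111000 × 0.3130 ≈ 34742.8 m.
East–west error: 0.025° × 34742.8 m/° ≈ 868.57 m.

869 metres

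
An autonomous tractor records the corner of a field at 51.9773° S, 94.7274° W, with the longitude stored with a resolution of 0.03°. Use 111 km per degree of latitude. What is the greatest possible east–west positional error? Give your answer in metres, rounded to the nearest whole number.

With a 0.03° grid the true value lies within half a step, ±0.03°/2 = ±0.015°, of the stored one.
At latitude 51.9773° a degree of longitude spans 111000 m × cos 51.9773° = 111000 × 0.6160 ≈ 68373.1 m.
So at most 0.015° × 68373.1 ≈ 1025.6 m east–west.

1026 metres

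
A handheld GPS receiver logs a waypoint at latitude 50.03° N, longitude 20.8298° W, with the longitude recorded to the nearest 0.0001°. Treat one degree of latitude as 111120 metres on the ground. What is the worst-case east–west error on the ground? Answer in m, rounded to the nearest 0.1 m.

3.6 m

Rounding to 4 decimal places leaves the longitude within ±5e-05° of the true value.
Parallels shrink by cos φ, so at 50.03° a degree of longitude is 111120 × 0.6424 ≈ 71382 m.
So at most 5e-05° × 71382 ≈ 3.5691 m east–west.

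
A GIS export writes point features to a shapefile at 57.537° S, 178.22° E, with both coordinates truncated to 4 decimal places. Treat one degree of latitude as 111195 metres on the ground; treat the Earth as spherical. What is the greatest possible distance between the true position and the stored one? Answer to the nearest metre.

Truncating at 4 decimal places can drop up to a full unit in the last place, so each coordinate may be off by as much as 0.0001°.
N–S: 0.0001° × 111195 m/° = 11.1195 m.
Longitude error → 0.0001 × 111195 × cos 57.537° = 0.0001 × 111195 × 0.5368 ≈ 5.96845 m.
Worst case both components are at the extreme and orthogonal: √(11.1195² + 5.96845²) ≈ 12.62 m.

13 metres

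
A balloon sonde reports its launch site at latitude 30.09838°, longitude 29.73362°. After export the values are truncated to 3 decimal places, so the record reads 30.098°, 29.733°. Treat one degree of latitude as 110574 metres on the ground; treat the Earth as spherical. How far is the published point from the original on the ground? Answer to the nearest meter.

73 meters

The latitude changed by +0.00038° and the longitude by +0.00062°.
North–south shift: 0.00038 × 110574 = 42.0181 m.
E–W at 30.098°: 0.00062° × 110574 × cos 30.098° = 0.00062 × 110574 × 0.8652 ≈ 59.3124 m.
Combined displacement = (42.0181² + 59.3124²)^½ ≈ 72.6876 m.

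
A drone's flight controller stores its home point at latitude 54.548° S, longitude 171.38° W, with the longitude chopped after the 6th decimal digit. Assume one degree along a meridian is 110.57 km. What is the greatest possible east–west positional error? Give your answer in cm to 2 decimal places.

Truncating at 6 decimal places can drop up to a full unit in the last place, so the longitude may be off by as much as 1e-06°.
At latitude 54.548° a degree of longitude spans 110570 m × cos 54.548° = 110570 × 0.5800 ≈ 64132.9 m.
Maximum E–W displacement: 1e-06 × 64132.9 = 0.0641329 m.
That is 0.0641329 m = 6.4133 cm.

6.41 cm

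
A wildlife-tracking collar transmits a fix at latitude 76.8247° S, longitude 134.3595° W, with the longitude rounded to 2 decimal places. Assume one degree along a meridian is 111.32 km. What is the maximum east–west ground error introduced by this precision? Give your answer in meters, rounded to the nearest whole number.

Rounding to 2 decimal places leaves the longitude within ±0.005° of the true value.
At latitude 76.8247° a degree of longitude spans 111320 m × cos 76.8247° = 111320 × 0.2279 ≈ 25373.3 m.
So at most 0.005° × 25373.3 ≈ 126.866 m east–west.

127 meters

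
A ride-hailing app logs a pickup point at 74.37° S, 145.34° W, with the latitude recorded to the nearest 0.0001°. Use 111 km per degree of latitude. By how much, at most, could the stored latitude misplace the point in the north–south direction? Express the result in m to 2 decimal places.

5.55 m

Rounding to 4 decimal places leaves the latitude within ±5e-05° of the true value.
So the N–S error is at most 5e-05 × 111000 = 5.55 m.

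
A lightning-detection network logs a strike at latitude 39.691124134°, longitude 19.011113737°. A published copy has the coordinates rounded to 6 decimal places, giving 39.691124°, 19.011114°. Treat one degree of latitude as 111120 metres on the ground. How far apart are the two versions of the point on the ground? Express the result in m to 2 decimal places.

The latitude changed by +0.000000134° and the longitude by -0.000000263°.
North–south shift: 0.000000134 × 111120 = 0.0148901 m.
E–W at 39.6911°: -0.000000263° × 111120 × cos 39.6911° = -0.000000263 × 111120 × 0.7695 ≈ -0.0224883 m.
Hypotenuse of the two orthogonal shifts: √(0.0148901² + 0.0224883²) = 0.026971 m.

0.03 m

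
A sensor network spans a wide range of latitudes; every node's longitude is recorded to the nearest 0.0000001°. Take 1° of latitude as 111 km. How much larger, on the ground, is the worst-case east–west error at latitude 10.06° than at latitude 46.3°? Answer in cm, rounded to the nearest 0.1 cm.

0.2 cm

Rounding to 7 decimal places leaves the longitude within ±5e-08° of the true value.
At 10.06°: 5e-08° × 111000 × cos 10.06° = 5e-08 × 111000 × 0.9846 ≈ 0.0054647 m.
Error at 46.3° = 5e-08° × 111000 × cos 46.3° ≈ 0.00555 × 0.6909 = 0.0038344 m.
So the lower-latitude error exceeds the higher by 0.0054647 − 0.0038344 = 0.0016303 m.
That is 0.00163027 m = 0.16303 cm.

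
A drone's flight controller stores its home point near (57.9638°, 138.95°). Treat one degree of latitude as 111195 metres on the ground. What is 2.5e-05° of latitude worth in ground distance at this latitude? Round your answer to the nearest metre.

3 metres

2.5e-05° × 111195 m/° = 2.77988 m.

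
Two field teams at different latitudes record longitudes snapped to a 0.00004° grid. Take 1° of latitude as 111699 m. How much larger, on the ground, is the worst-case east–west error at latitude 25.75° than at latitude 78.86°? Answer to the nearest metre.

With a 0.00004° grid the true value lies within half a step, ±0.00004°/2 = ±2e-05°, of the stored one.
At 25.75°: 2e-05° × 111699 × cos 25.75° = 2e-05 × 111699 × 0.9007 ≈ 2.0121 m.
At 78.86°: 2e-05° × 111699 × cos 78.86° = 2e-05 × 111699 × 0.1932 ≈ 0.43162 m.
So the lower-latitude error exceeds the higher by 2.0121 − 0.43162 = 1.5805 m.

2 metres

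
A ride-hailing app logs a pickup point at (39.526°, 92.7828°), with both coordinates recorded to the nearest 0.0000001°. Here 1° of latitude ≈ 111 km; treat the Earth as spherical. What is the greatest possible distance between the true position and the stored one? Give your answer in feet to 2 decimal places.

0.02 feet

Rounding to 7 decimal places leaves each coordinate within ±5e-08° of the true value.
Latitude error → 5e-08 × 111000 = 0.00555 m along the meridian.
East–west component at 39.526°: 5e-08° × 111000 × cos 39.526° ≈ 5e-08 × 85618.3 ≈ 0.00428091 m.
The two errors are perpendicular, so the maximum displacement is √(0.00555² + 0.00428091²) ≈ 0.00700919 m.
In feet: 0.00700919 m ÷ 0.3048 ≈ 0.022996 ft.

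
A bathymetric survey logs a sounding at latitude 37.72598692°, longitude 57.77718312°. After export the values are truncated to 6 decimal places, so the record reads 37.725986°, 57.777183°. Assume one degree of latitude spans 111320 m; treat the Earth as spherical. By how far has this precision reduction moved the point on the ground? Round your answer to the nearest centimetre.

Δlat = 37.72598692 − 37.725986 = +0.00000092°; Δlon = 57.77718312 − 57.777183 = +0.00000012°.
North–south shift: 0.00000092 × 111320 = 0.102414 m.
E–W at 37.726°: 0.00000012° × 111320 × cos 37.726° = 0.00000012 × 111320 × 0.7909 ≈ 0.0105658 m.
Distance: √(0.102414² + 0.0105658²) ≈ 0.102958 m.
That is 0.102958 m = 10.296 cm.

10 centimetres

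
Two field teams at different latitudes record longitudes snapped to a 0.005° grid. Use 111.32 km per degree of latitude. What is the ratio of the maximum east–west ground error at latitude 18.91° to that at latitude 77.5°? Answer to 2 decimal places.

4.37

With a 0.005° grid the true value lies within half a step, ±0.005°/2 = ±0.0025°, of the stored one.
Error at 18.91° = 0.0025° × 111320 × cos 18.91° ≈ 278.3 × 0.9460 = 263.28 m.
Error at 77.5° = 0.0025° × 111320 × cos 77.5° ≈ 278.3 × 0.2164 = 60.235 m.
The ratio reduces to cos 18.91° / cos 77.5° = 0.9460/0.2164 ≈ 4.3709.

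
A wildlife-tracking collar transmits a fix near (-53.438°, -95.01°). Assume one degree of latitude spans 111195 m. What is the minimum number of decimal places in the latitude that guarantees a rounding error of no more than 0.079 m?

6 decimal places

One degree of latitude covers 111195 m.
Rounding to N decimal places gives at most 0.5 × 10⁻ᴺ degrees of error, i.e. 0.5 × 10⁻ᴺ × 111195 m.
Need 0.5 × 111195 × 10⁻ᴺ ≤ 0.079 → 10⁻ᴺ ≤ 1.421e-06, so N ≥ 5.85.
At 5 places the error can reach 0.556 m, but 6 places keeps it to 0.0556 m.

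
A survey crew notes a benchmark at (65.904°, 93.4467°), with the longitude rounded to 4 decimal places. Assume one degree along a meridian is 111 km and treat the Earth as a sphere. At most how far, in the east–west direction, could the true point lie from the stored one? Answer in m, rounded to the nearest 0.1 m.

Rounding to 4 decimal places leaves the longitude within ±5e-05° of the true value.
One degree of longitude at 65.904° is 111000 × cos 65.904° ≈ 111000 × 0.4083 = 45317.6 m.
Maximum E–W displacement: 5e-05 × 45317.6 = 2.26588 m.

2.3 m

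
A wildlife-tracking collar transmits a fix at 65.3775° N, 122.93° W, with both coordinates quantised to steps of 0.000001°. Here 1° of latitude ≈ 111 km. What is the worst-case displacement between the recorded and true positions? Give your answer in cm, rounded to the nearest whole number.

With a 0.000001° grid the true value lies within half a step, ±0.000001°/2 = ±5e-07°, of the stored one.
N–S: 5e-07° × 111000 m/° = 0.0555 m.
East–west component at 65.3775°: 5e-07° × 111000 × cos 65.3775° ≈ 5e-07 × 46246.8 ≈ 0.0231234 m.
Worst case both components are at the extreme and orthogonal: √(0.0555² + 0.0231234²) ≈ 0.0601244 m.
That is 0.0601244 m = 6.0124 cm.

6 cm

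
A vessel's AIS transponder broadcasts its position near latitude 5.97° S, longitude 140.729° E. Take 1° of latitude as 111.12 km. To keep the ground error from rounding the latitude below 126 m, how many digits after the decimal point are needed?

One degree of latitude covers 111120 m.
Rounding to N decimal places gives at most 0.5 × 10⁻ᴺ degrees of error, i.e. 0.5 × 10⁻ᴺ × 111120 m.
Need 0.5 × 111120 × 10⁻ᴺ ≤ 126 → 10⁻ᴺ ≤ 2.268e-03, so N ≥ 2.64.
So 3 decimal places suffice (55.6 m); 2 would allow up to 556 m.

3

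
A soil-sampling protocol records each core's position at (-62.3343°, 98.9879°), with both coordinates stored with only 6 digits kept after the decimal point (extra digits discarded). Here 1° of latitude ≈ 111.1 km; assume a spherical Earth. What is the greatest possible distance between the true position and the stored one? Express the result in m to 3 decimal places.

Truncating at 6 decimal places can drop up to a full unit in the last place, so each coordinate may be off by as much as 1e-06°.
Latitude error → 1e-06 × 111100 = 0.1111 m along the meridian.
East–west component at 62.3343°: 1e-06° × 111100 × cos 62.3343° ≈ 1e-06 × 51585.1 ≈ 0.0515851 m.
Worst case both components are at the extreme and orthogonal: √(0.1111² + 0.0515851²) ≈ 0.122492 m.

0.122 m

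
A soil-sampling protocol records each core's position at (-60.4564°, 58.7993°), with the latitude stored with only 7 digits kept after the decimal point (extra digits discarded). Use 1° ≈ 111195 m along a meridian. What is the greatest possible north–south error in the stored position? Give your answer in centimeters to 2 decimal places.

1.11 centimeters

Truncating at 7 decimal places can drop up to a full unit in the last place, so the latitude may be off by as much as 1e-07°.
Along the meridian that is 1e-07° × 111195 m/° = 0.0111195 m.
That is 0.0111195 m = 1.1119 cm.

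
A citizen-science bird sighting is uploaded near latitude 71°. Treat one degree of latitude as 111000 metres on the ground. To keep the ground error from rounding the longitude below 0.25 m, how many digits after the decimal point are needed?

5 decimal places

At 71° one degree of longitude covers 111000 × cos 71° ≈ 111000 × 0.3256 ≈ 36138.1 m.
With N decimal places the half-ulp bound is 0.5·10⁻ᴺ°, or 0.5·10⁻ᴺ × 36138.1 m on the ground.
Setting 18069 × 10⁻ᴺ ≤ 0.25 gives 10ᴺ ≥ 7.228e+04, i.e. N ≥ 4.86.
N = 4 would give 1.81 m (too coarse); N = 5 gives 0.181 m ≤ 0.25 m.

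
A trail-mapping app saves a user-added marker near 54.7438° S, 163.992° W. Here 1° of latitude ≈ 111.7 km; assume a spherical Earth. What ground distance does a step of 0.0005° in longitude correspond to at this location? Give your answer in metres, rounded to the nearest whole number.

32 metres

One degree of longitude here spans 111700 × cos 54.7438° = 111700 × 0.5772 ≈ 64477 m; 0.0005° of that is 32.2385 m.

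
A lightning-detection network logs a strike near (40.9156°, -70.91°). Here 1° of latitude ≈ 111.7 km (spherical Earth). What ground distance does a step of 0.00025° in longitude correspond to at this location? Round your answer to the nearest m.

21 m

One degree of longitude here spans 111700 × cos 40.9156° = 111700 × 0.7557 ≈ 84408.9 m; 0.00025° of that is 21.1022 m.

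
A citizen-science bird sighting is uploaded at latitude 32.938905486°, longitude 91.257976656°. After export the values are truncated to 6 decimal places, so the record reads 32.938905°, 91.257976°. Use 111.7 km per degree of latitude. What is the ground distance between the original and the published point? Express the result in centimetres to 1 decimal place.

Δlat = 32.938905486 − 32.938905 = +0.000000486°; Δlon = 91.257976656 − 91.257976 = +0.000000656°.
N–S: 0.000000486° × 111700 m/° = 0.0542862 m.
E–W at 32.9389°: 0.000000656° × 111700 × cos 32.9389° = 0.000000656 × 111700 × 0.8393 ≈ 0.0614963 m.
Hypotenuse of the two orthogonal shifts: √(0.0542862² + 0.0614963²) = 0.0820292 m.
That is 0.0820292 m = 8.2029 cm.

8.2 centimetres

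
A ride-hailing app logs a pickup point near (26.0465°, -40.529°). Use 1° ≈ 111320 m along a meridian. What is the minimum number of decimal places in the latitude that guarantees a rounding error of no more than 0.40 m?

One degree of latitude covers 111320 m.
With N decimal places the half-ulp bound is 0.5·10⁻ᴺ°, or 0.5·10⁻ᴺ × 111320 m on the ground.
Need 0.5 × 111320 × 10⁻ᴺ ≤ 0.40 → 10⁻ᴺ ≤ 7.186e-06, so N ≥ 5.14.
N = 5 would give 0.557 m (too coarse); N = 6 gives 0.0557 m ≤ 0.40 m.

6 decimal places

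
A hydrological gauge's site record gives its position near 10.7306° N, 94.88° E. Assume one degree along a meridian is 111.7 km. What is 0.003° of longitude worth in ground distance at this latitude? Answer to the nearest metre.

At 10.7306° a degree of longitude is 111700 × cos 10.7306° ≈ 109747 m, so 0.003° corresponds to 329.24 m.

329 metres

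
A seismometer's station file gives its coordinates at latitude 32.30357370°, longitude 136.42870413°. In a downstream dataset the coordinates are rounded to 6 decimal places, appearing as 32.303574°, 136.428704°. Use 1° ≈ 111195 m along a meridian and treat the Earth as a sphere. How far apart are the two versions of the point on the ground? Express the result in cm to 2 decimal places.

The latitude changed by -0.00000030° and the longitude by +0.00000013°.
N–S: -0.00000030° × 111195 m/° = -0.0333585 m.
East–west at this latitude: 0.00000013° × 111195 × cos 32.3036° ≈ 0.00000013 × 93985.2 = 0.0122181 m.
Hypotenuse of the two orthogonal shifts: √(0.0333585² + 0.0122181²) = 0.0355256 m.
That is 0.0355256 m = 3.5526 cm.

3.55 cm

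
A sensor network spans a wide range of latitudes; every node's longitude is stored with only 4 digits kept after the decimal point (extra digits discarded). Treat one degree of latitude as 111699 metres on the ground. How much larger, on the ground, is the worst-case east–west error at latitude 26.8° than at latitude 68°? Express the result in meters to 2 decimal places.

5.79 meters

Truncating at 4 decimal places can drop up to a full unit in the last place, so the longitude may be off by as much as 0.0001°.
Error at 26.8° = 0.0001° × 111699 × cos 26.8° ≈ 11.17 × 0.8926 = 9.9701 m.
Error at 68° = 0.0001° × 111699 × cos 68° ≈ 11.17 × 0.3746 = 4.1843 m.
So the lower-latitude error exceeds the higher by 9.9701 − 4.1843 = 5.7858 m.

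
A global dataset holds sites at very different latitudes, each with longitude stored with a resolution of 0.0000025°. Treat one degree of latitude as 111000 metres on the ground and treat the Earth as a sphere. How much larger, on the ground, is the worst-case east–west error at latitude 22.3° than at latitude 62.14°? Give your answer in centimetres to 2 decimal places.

6.35 centimetres

With a 0.0000025° grid the true value lies within half a step, ±0.0000025°/2 = ±1.25e-06°, of the stored one.
At 22.3°: 1.25e-06° × 111000 × cos 22.3° = 1.25e-06 × 111000 × 0.9252 ≈ 0.12837 m.
At 62.14°: 1.25e-06° × 111000 × cos 62.14° = 1.25e-06 × 111000 × 0.4673 ≈ 0.06484 m.
So the lower-latitude error exceeds the higher by 0.12837 − 0.06484 = 0.063533 m.
That is 0.0635332 m = 6.3533 cm.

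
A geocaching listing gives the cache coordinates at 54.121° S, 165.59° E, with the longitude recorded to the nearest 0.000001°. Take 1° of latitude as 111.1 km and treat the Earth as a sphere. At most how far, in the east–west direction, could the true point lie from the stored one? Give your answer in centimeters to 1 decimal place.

3.3 centimeters

Rounding to 6 decimal places leaves the longitude within ±5e-07° of the true value.
One degree of longitude at 54.121° is 111100 × cos 54.121° ≈ 111100 × 0.5861 = 65113 m.
So at most 5e-07° × 65113 ≈ 0.0325565 m east–west.
That is 0.0325565 m = 3.2556 cm.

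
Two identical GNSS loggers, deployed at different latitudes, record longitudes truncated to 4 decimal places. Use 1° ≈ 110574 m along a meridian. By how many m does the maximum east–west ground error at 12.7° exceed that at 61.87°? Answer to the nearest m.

6 m

Truncating at 4 decimal places can drop up to a full unit in the last place, so the longitude may be off by as much as 0.0001°.
Error at 12.7° = 0.0001° × 110574 × cos 12.7° ≈ 11.057 × 0.9755 = 10.787 m.
Error at 61.87° = 0.0001° × 110574 × cos 61.87° ≈ 11.057 × 0.4715 = 5.2133 m.
So the lower-latitude error exceeds the higher by 10.787 − 5.2133 = 5.5736 m.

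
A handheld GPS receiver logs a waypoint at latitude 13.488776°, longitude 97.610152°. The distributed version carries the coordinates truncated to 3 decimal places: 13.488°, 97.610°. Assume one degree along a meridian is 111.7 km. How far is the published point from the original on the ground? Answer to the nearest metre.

The latitude changed by +0.000776° and the longitude by +0.000152°.
N–S: 0.000776° × 111700 m/° = 86.6792 m.
East–west at this latitude: 0.000152° × 111700 × cos 13.488° ≈ 0.000152 × 108619 = 16.5101 m.
Hypotenuse of the two orthogonal shifts: √(86.6792² + 16.5101²) = 88.2376 m.

88 metres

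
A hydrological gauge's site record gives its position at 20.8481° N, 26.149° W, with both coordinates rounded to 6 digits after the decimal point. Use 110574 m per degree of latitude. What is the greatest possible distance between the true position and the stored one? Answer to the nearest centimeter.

Rounding to 6 decimal places leaves each coordinate within ±5e-07° of the true value.
Latitude error → 5e-07 × 110574 = 0.055287 m along the meridian.
Longitude error → 5e-07 × 110574 × cos 20.8481° = 5e-07 × 110574 × 0.9345 ≈ 0.0516672 m.
Worst case both components are at the extreme and orthogonal: √(0.055287² + 0.0516672²) ≈ 0.0756713 m.
That is 0.0756713 m = 7.5671 cm.

8 centimeters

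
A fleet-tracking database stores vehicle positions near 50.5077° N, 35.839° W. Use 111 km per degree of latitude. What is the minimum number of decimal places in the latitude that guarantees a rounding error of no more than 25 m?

4 decimal places

One degree of latitude covers 111000 m.
With N decimal places the half-ulp bound is 0.5·10⁻ᴺ°, or 0.5·10⁻ᴺ × 111000 m on the ground.
Need 0.5 × 111000 × 10⁻ᴺ ≤ 25 → 10⁻ᴺ ≤ 4.505e-04, so N ≥ 3.35.
So 4 decimal places suffice (5.55 m); 3 would allow up to 55.5 m.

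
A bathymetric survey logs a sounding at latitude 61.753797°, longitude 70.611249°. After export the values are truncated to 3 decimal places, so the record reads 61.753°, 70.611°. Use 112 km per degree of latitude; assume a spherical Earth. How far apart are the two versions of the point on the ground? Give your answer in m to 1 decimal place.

Δlat = 61.753797 − 61.753 = +0.000797°; Δlon = 70.611249 − 70.611 = +0.000249°.
North–south shift: 0.000797 × 112000 = 89.264 m.
East–west at this latitude: 0.000249° × 112000 × cos 61.753° ≈ 0.000249 × 53006.6 = 13.1987 m.
Distance: √(89.264² + 13.1987²) ≈ 90.2345 m.

90.2 m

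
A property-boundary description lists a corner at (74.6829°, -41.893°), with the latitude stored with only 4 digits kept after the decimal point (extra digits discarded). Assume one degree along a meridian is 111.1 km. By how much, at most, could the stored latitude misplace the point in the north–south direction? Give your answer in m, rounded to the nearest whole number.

11 m

Truncating at 4 decimal places can drop up to a full unit in the last place, so the latitude may be off by as much as 0.0001°.
North–south distance: 0.0001° × 111100 m/° = 11.11 m.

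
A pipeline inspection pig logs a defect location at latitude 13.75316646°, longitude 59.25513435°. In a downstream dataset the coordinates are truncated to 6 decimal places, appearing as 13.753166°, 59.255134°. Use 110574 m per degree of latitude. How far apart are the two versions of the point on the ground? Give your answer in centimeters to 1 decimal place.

Δlat = 13.75316646 − 13.753166 = +0.00000046°; Δlon = 59.25513435 − 59.255134 = +0.00000035°.
North–south shift: 0.00000046 × 110574 = 0.050864 m.
E–W at 13.7532°: 0.00000035° × 110574 × cos 13.7532° = 0.00000035 × 110574 × 0.9713 ≈ 0.0375913 m.
Combined displacement = (0.050864² + 0.0375913²)^½ ≈ 0.0632476 m.
That is 0.0632476 m = 6.3248 cm.

6.3 centimeters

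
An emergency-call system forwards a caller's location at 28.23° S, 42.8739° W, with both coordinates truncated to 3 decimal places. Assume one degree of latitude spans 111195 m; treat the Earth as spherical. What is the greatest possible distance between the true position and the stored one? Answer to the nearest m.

148 m

Truncating at 3 decimal places can drop up to a full unit in the last place, so each coordinate may be off by as much as 0.001°.
North–south component: 0.001° × 111195 = 111.195 m.
Longitude error → 0.001 × 111195 × cos 28.23° = 0.001 × 111195 × 0.8811 ≈ 97.969 m.
Worst case both components are at the extreme and orthogonal: √(111.195² + 97.969²) ≈ 148.197 m.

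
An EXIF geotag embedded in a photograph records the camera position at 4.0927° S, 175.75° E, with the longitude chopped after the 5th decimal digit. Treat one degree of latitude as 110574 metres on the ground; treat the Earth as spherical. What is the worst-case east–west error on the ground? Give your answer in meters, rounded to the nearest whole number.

Truncating at 5 decimal places can drop up to a full unit in the last place, so the longitude may be off by as much as 1e-05°.
One degree of longitude at 4.0927° is 110574 × cos 4.0927° ≈ 110574 × 0.9974 = 110292 m.
East–west error: 1e-05° × 110292 m/° ≈ 1.10292 m.

1 meters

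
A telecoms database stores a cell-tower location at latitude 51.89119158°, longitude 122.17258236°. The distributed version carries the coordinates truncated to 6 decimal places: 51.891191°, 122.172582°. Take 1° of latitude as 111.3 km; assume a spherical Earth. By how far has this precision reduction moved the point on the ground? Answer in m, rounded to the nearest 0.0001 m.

Δlat = 51.89119158 − 51.891191 = +0.00000058°; Δlon = 122.17258236 − 122.172582 = +0.00000036°.
N–S: 0.00000058° × 111300 m/° = 0.064554 m.
E–W at 51.8912°: 0.00000036° × 111300 × cos 51.8912° = 0.00000036 × 111300 × 0.6172 ≈ 0.0247282 m.
Hypotenuse of the two orthogonal shifts: √(0.064554² + 0.0247282²) = 0.0691282 m.

0.0691 m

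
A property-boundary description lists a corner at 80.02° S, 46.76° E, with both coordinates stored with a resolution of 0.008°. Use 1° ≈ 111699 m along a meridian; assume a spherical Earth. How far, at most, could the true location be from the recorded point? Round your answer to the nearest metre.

453 metres

With a 0.008° grid the true value lies within half a step, ±0.008°/2 = ±0.004°, of the stored one.
North–south component: 0.004° × 111699 = 446.796 m.
E–W at 80.02°: 0.004° × 111699 × cos 80.02° = 0.004 × 111699 × 0.1733 ≈ 77.4317 m.
Worst case both components are at the extreme and orthogonal: √(446.796² + 77.4317²) ≈ 453.456 m.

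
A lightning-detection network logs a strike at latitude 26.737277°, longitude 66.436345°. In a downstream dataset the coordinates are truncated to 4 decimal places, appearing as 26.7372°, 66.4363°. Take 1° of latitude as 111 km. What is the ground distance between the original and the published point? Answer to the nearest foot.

The latitude changed by +0.000077° and the longitude by +0.000045°.
N–S: 0.000077° × 111000 m/° = 8.547 m.
E–W at 26.7372°: 0.000045° × 111000 × cos 26.7372° = 0.000045 × 111000 × 0.8931 ≈ 4.46093 m.
Combined displacement = (8.547² + 4.46093²)^½ ≈ 9.64112 m.
In feet: 9.64112 m ÷ 0.3048 ≈ 31.631 ft.

32 feet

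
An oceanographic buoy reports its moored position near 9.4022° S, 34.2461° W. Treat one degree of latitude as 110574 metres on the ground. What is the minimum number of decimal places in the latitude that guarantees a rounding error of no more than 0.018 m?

One degree of latitude covers 110574 m.
With N decimal places the half-ulp bound is 0.5·10⁻ᴺ°, or 0.5·10⁻ᴺ × 110574 m on the ground.
Need 0.5 × 110574 × 10⁻ᴺ ≤ 0.018 → 10⁻ᴺ ≤ 3.256e-07, so N ≥ 6.49.
So 7 decimal places suffice (0.00553 m); 6 would allow up to 0.0553 m.

7 decimal places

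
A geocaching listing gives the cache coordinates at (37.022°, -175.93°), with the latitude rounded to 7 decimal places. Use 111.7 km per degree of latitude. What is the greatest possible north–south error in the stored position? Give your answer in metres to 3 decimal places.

0.006 metres

Rounding to 7 decimal places leaves the latitude within ±5e-08° of the true value.
Along the meridian that is 5e-08° × 111700 m/° = 0.005585 m.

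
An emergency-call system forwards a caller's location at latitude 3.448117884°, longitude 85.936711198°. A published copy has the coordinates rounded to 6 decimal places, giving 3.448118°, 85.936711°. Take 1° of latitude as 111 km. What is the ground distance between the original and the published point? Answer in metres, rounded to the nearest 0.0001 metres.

0.0254 metres

Δlat = 3.448117884 − 3.448118 = -0.000000116°; Δlon = 85.936711198 − 85.936711 = +0.000000198°.
N–S: -0.000000116° × 111000 m/° = -0.012876 m.
East–west at this latitude: 0.000000198° × 111000 × cos 3.44812° ≈ 0.000000198 × 110799 = 0.0219382 m.
Distance: √(0.012876² + 0.0219382²) ≈ 0.0254377 m.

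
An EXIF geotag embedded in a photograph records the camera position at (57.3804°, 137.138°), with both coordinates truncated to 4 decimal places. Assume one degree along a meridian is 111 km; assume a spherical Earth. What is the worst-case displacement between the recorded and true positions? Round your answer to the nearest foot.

41 feet

Truncating at 4 decimal places can drop up to a full unit in the last place, so each coordinate may be off by as much as 0.0001°.
N–S: 0.0001° × 111000 m/° = 11.1 m.
Longitude error → 0.0001 × 111000 × cos 57.3804° = 0.0001 × 111000 × 0.5391 ≈ 5.98355 m.
Worst case both components are at the extreme and orthogonal: √(11.1² + 5.98355²) ≈ 12.61 m.
In feet: 12.61 m ÷ 0.3048 ≈ 41.371 ft.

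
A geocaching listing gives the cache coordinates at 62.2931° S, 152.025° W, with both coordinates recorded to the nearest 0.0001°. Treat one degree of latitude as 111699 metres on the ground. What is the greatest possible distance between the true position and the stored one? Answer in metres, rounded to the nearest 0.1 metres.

6.2 metres

Rounding to 4 decimal places leaves each coordinate within ±5e-05° of the true value.
North–south component: 5e-05° × 111699 = 5.58495 m.
E–W at 62.2931°: 5e-05° × 111699 × cos 62.2931° = 5e-05 × 111699 × 0.4649 ≈ 2.59672 m.
Combining orthogonally: (5.58495² + 2.59672²)^½ ≈ 6.15911 m.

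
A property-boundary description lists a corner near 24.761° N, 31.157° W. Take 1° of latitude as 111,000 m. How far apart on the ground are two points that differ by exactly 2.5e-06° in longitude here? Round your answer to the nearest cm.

At 24.761° a degree of longitude is 111000 × cos 24.761° ≈ 100795 m, so 2.5e-06° corresponds to 0.251987 m.
That is 0.251987 m = 25.199 cm.

25 cm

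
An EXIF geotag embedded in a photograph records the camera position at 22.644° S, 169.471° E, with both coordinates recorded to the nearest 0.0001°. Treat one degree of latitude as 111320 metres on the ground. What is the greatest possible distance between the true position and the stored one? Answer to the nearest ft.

Rounding to 4 decimal places leaves each coordinate within ±5e-05° of the true value.
North–south component: 5e-05° × 111320 = 5.566 m.
East–west component at 22.644°: 5e-05° × 111320 × cos 22.644° ≈ 5e-05 × 102739 ≈ 5.13694 m.
Combining orthogonally: (5.566² + 5.13694²)^½ ≈ 7.5742 m.
Converting: 7.5742 m × 3.2808 ft/m ≈ 24.85 ft.

25 ft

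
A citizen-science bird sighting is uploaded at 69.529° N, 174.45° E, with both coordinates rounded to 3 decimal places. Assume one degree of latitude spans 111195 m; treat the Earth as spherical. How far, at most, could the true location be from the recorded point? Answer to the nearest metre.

Rounding to 3 decimal places leaves each coordinate within ±0.0005° of the true value.
North–south component: 0.0005° × 111195 = 55.5975 m.
East–west component at 69.529°: 0.0005° × 111195 × cos 69.529° ≈ 0.0005 × 38888.6 ≈ 19.4443 m.
The two errors are perpendicular, so the maximum displacement is √(55.5975² + 19.4443²) ≈ 58.8996 m.

59 metres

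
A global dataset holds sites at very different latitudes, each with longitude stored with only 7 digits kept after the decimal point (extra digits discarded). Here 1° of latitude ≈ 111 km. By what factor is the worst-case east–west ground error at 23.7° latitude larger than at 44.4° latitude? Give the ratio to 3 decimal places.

1.282

Truncating at 7 decimal places can drop up to a full unit in the last place, so the longitude may be off by as much as 1e-07°.
At 23.7°: 1e-07° × 111000 × cos 23.7° = 1e-07 × 111000 × 0.9157 ≈ 0.010164 m.
At 44.4°: 1e-07° × 111000 × cos 44.4° = 1e-07 × 111000 × 0.7145 ≈ 0.0079306 m.
The ratio reduces to cos 23.7° / cos 44.4° = 0.9157/0.7145 ≈ 1.2816.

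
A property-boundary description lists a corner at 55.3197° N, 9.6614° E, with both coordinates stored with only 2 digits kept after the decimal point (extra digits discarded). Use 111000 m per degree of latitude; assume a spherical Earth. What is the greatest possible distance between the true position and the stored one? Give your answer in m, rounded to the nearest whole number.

Truncating at 2 decimal places can drop up to a full unit in the last place, so each coordinate may be off by as much as 0.01°.
N–S: 0.01° × 111000 m/° = 1110 m.
Longitude error → 0.01 × 111000 × cos 55.3197° = 0.01 × 111000 × 0.5690 ≈ 631.586 m.
Worst case both components are at the extreme and orthogonal: √(1110² + 631.586²) ≈ 1277.11 m.

1277 m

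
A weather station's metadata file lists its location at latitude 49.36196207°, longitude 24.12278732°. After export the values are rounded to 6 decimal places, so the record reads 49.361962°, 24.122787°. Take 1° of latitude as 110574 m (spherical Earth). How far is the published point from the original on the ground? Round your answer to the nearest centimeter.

The latitude changed by +0.00000007° and the longitude by +0.00000032°.
North–south shift: 0.00000007 × 110574 = 0.00774018 m.
East–west at this latitude: 0.00000032° × 110574 × cos 49.362° ≈ 0.00000032 × 72014.4 = 0.0230446 m.
Combined displacement = (0.00774018² + 0.0230446²)^½ ≈ 0.0243098 m.
That is 0.0243098 m = 2.431 cm.

2 centimeters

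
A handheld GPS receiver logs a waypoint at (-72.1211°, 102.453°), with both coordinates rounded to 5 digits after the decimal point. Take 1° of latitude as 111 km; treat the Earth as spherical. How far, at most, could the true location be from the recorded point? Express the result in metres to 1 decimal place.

0.6 metres

Rounding to 5 decimal places leaves each coordinate within ±5e-06° of the true value.
North–south component: 5e-06° × 111000 = 0.555 m.
East–west component at 72.1211°: 5e-06° × 111000 × cos 72.1211° ≈ 5e-06 × 34077.7 ≈ 0.170388 m.
The two errors are perpendicular, so the maximum displacement is √(0.555² + 0.170388²) ≈ 0.580566 m.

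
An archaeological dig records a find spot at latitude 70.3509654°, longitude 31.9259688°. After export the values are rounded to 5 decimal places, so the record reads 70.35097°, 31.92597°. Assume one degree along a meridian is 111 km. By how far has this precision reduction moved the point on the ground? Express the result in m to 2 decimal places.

The latitude changed by -0.0000046° and the longitude by -0.0000012°.
North–south shift: -0.0000046 × 111000 = -0.5106 m.
E–W at 70.351°: -0.0000012° × 111000 × cos 70.351° = -0.0000012 × 111000 × 0.3363 ≈ -0.0447895 m.
Combined displacement = (0.5106² + 0.0447895²)^½ ≈ 0.512561 m.

0.51 m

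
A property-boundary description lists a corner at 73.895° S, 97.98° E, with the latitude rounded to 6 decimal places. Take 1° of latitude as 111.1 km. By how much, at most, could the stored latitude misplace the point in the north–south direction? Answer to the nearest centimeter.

6 centimeters

Rounding to 6 decimal places leaves the latitude within ±5e-07° of the true value.
North–south distance: 5e-07° × 111100 m/° = 0.05555 m.
That is 0.05555 m = 5.555 cm.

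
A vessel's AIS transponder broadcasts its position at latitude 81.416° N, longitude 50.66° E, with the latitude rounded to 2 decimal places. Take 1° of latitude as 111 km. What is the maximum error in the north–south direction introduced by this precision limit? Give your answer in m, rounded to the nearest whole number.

555 m

Rounding to 2 decimal places leaves the latitude within ±0.005° of the true value.
Along the meridian that is 0.005° × 111000 m/° = 555 m.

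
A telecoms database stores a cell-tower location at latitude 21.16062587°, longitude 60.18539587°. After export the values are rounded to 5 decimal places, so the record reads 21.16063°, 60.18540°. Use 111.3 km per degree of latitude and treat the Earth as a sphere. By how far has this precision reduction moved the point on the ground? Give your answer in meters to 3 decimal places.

Δlat = 21.16062587 − 21.16063 = -0.00000413°; Δlon = 60.18539587 − 60.18540 = -0.00000413°.
N–S: -0.00000413° × 111300 m/° = -0.459669 m.
E–W at 21.1606°: -0.00000413° × 111300 × cos 21.1606° = -0.00000413 × 111300 × 0.9326 ≈ -0.428674 m.
Distance: √(0.459669² + 0.428674²) ≈ 0.628536 m.

0.629 meters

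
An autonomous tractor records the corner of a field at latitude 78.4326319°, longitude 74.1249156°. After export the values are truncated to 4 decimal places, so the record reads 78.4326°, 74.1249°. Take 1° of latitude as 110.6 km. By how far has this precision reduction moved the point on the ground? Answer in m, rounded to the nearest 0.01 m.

Δlat = 78.4326319 − 78.4326 = +0.0000319°; Δlon = 74.1249156 − 74.1249 = +0.0000156°.
N–S: 0.0000319° × 110600 m/° = 3.52814 m.
East–west at this latitude: 0.0000156° × 110600 × cos 78.4326° ≈ 0.0000156 × 22177.6 = 0.34597 m.
Combined displacement = (3.52814² + 0.34597²)^½ ≈ 3.54506 m.

3.55 m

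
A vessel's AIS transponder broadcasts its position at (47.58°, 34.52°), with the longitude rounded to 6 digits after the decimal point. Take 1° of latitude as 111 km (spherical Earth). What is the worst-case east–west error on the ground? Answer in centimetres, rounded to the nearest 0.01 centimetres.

Rounding to 6 decimal places leaves the longitude within ±5e-07° of the true value.
One degree of longitude at 47.58° is 111000 × cos 47.58° ≈ 111000 × 0.6746 = 74876.2 m.
East–west error: 5e-07° × 74876.2 m/° ≈ 0.0374381 m.
That is 0.0374381 m = 3.7438 cm.

3.74 centimetres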